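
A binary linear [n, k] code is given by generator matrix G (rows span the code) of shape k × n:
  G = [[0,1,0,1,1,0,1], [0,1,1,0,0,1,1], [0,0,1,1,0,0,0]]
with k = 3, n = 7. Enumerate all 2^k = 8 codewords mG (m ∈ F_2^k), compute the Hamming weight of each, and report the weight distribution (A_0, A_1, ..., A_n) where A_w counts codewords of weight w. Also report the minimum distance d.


Weight distribution: A_0 = 1, A_2 = 2, A_4 = 5. Minimum distance d = 2.

Enumerate all 2^3 = 8 messages m ∈ F_2^3.
For each, compute codeword c = mG in F_2^7, then tally its weight.
  m = 000 → c = 0000000, weight = 0.
  m = 100 → c = 0101101, weight = 4.
  m = 010 → c = 0110011, weight = 4.
  m = 110 → c = 0011110, weight = 4.
  m = 001 → c = 0011000, weight = 2.
  m = 101 → c = 0110101, weight = 4.
  m = 011 → c = 0101011, weight = 4.
  m = 111 → c = 0000110, weight = 2.
Tally weights:
  weight 0: 1 codewords.
  weight 2: 2 codewords.
  weight 4: 5 codewords.
Minimum distance d = smallest w > 0 with A_w > 0 = 2.
Sanity: Σ A_w = 8 = 2^3 = 8 ✓.


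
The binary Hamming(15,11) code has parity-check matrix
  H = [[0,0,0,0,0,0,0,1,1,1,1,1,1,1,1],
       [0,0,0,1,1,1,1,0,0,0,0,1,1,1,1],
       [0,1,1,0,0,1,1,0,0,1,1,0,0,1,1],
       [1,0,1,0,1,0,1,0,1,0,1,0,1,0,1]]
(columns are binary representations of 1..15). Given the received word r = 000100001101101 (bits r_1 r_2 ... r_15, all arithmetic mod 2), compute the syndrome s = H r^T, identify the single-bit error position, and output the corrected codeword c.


s = (1, 0, 0, 1)^T, error position = 9, corrected codeword c = 000100000101101

Compute s = H r^T mod 2 one row at a time:
  s_1 = 0 + 1 + 1 + 0 + 1 + 1 + 0 + 1 = 5 ≡ 1 (mod 2).
  s_2 = 1 + 0 + 0 + 0 + 1 + 1 + 0 + 1 = 4 ≡ 0 (mod 2).
  s_3 = 0 + 0 + 0 + 0 + 1 + 0 + 0 + 1 = 2 ≡ 0 (mod 2).
  s_4 = 0 + 0 + 0 + 0 + 1 + 0 + 1 + 1 = 3 ≡ 1 (mod 2).
s = (1, 0, 0, 1)^T — this equals column 9 of H (binary 1001), so error is at position 9.
Correct: flip bit 9 of r = 000100001101101 to get c = 000100000101101.


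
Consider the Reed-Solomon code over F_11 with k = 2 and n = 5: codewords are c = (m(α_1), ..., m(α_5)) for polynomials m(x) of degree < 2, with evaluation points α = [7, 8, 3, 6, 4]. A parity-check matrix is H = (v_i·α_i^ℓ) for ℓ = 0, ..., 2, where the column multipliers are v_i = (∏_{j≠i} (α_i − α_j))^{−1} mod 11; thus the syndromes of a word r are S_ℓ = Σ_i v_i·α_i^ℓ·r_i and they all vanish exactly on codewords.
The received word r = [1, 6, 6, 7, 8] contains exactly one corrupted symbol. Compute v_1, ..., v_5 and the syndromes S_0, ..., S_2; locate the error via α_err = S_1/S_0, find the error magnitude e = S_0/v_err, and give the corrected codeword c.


S = (5, 4, 1), error at position 3, error magnitude e = 3, c = [1, 6, 3, 7, 8].

Step 1: column multipliers v_i = (∏_{j≠i}(α_i − α_j))^{−1} mod 11.
  i = 1 (α = 7): (7−8)(7−3)(7−6)(7−4) = (−1)·4·1·3 = −12 ≡ 10, so v_1 = 10^{−1} = 10 (mod 11).
  i = 2 (α = 8): (8−7)(8−3)(8−6)(8−4) = 1·5·2·4 = 40 ≡ 7, so v_2 = 7^{−1} = 8 (mod 11).
  i = 3 (α = 3): (3−7)(3−8)(3−6)(3−4) = (−4)·(−5)·(−3)·(−1) = 60 ≡ 5, so v_3 = 5^{−1} = 9 (mod 11).
  i = 4 (α = 6): (6−7)(6−8)(6−3)(6−4) = (−1)·(−2)·3·2 = 12 ≡ 1, so v_4 = 1^{−1} = 1 (mod 11).
  i = 5 (α = 4): (4−7)(4−8)(4−3)(4−6) = (−3)·(−4)·1·(−2) = −24 ≡ 9, so v_5 = 9^{−1} = 5 (mod 11).
  v = [10, 8, 9, 1, 5].
Step 2: syndromes of r = [1, 6, 6, 7, 8] (all sums mod 11).
  S_0 = Σ v_i r_i = 10·1 + 8·6 + 9·6 + 1·7 + 5·8 = 159 ≡ 5.
  S_1 = Σ v_i α_i r_i = 10·7·1 + 8·8·6 + 9·3·6 + 1·6·7 + 5·4·8 = 818 ≡ 4.
  α_i^2 mod 11 = [5, 9, 9, 3, 5].
  S_2 = Σ v_i α_i^2 r_i = 10·5·1 + 8·9·6 + 9·9·6 + 1·3·7 + 5·5·8 = 1189 ≡ 1.
  S = (5, 4, 1) ≠ 0, so r is not a codeword (an error is present).
Step 3: locate the error. For a single error e at position i, S_ℓ = v_i·e·α_i^ℓ, so α_err = S_1/S_0.
  S_0^{−1} = 5^{−1} = 9 (mod 11), so α_err = 4·9 = 36 ≡ 3 = α_3. Error position i = 3.
  Consistency check: S_2/S_1 = 1·3 = 3 ≡ 3 = α_err ✓ (single-error assumption holds).
Step 4: error magnitude e = S_0/v_3 = S_0·∏_{j≠3}(α_3 − α_j) = 5·5 = 25 ≡ 3 (mod 11).
Step 5: correct position 3: c_3 = r_3 − e = 6 − 3 ≡ 3 (mod 11). Hence c = [1, 6, 3, 7, 8].
  Check: interpolating c through the α_i gives m(x) = 10 + 5·x (degree < 2) with m(α_i) = c_i for every i, so c is indeed a codeword.


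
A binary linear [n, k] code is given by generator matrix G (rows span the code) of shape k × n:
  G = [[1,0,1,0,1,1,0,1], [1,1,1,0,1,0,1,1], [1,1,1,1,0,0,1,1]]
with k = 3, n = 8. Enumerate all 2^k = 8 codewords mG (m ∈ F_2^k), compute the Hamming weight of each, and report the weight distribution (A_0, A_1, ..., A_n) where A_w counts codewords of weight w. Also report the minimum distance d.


Weight distribution: A_0 = 1, A_2 = 1, A_3 = 1, A_5 = 3, A_6 = 2. Minimum distance d = 2.

Enumerate all 2^3 = 8 messages m ∈ F_2^3.
For each, compute codeword c = mG in F_2^8, then tally its weight.
  m = 000 → c = 00000000, weight = 0.
  m = 100 → c = 10101101, weight = 5.
  m = 010 → c = 11101011, weight = 6.
  m = 110 → c = 01000110, weight = 3.
  m = 001 → c = 11110011, weight = 6.
  m = 101 → c = 01011110, weight = 5.
  m = 011 → c = 00011000, weight = 2.
  m = 111 → c = 10110101, weight = 5.
Tally weights:
  weight 0: 1 codewords.
  weight 2: 1 codewords.
  weight 3: 1 codewords.
  weight 5: 3 codewords.
  weight 6: 2 codewords.
Minimum distance d = smallest w > 0 with A_w > 0 = 2.
Sanity: Σ A_w = 8 = 2^3 = 8 ✓.


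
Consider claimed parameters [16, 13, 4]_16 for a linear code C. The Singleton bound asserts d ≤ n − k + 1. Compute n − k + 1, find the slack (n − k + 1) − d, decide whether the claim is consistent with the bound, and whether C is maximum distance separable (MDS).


Singleton RHS = n − k + 1 = 4, slack = 0, bound satisfied, MDS.

Singleton bound: d ≤ n − k + 1.
Here n = 16, k = 13, so n − k + 1 = 4.
Given d = 4, check d ≤ 4: YES.
Slack = (n − k + 1) − d = 0.
The code is MDS (slack = 0).
Description: the claimed parameters are [16, 13, 4]_16; such a code would be MDS (meets Singleton bound).


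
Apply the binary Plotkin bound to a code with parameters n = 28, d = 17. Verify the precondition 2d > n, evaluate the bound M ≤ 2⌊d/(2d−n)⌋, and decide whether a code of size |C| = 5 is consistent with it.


Plotkin bound M ≤ 4; given |C| = 5 > bound (violated).

Check applicability: 2d = 34, n = 28.
2d − n = 6 > 0, so Plotkin applies.
Compute d/(2d−n) = 17/6 ≈ 2.8333.
⌊d/(2d−n)⌋ = 2.
Plotkin bound: M ≤ 2·2 = 4.
Given |C| = 5, check: VIOLATED.
This |C| is above the Plotkin bound, so no binary code with n = 28, d = 17 and 5 codewords exists.


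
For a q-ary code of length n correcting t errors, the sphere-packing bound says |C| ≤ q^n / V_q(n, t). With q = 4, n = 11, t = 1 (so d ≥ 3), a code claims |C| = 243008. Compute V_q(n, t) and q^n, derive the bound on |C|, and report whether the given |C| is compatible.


V_q(n, t) = 34, q^n = 4194304, Hamming bound = 123361, |C| = 243008 > bound (violated).

Step 1: Compute V_q(n, t) = Σ_{j=0}^1 C(n, j) (q−1)^j.
  j = 0: C(11,0)·(3)^0 = 1·1 = 1.
  j = 1: C(11,1)·(3)^1 = 11·3 = 33.
  V_q(n, t) = 1 + 33 = 34.
Step 2: q^n = 4^11 = 4194304.
Step 3: Hamming bound ⌊q^n / V_q(n,t)⌋ = ⌊4194304/34⌋ = 123361.
Step 4: Compare |C| = 243008 to 123361: violated.
The claimed |C| lies above the Hamming bound, so no 4-ary code of length 11 with d ≥ 3 can have 243008 codewords.


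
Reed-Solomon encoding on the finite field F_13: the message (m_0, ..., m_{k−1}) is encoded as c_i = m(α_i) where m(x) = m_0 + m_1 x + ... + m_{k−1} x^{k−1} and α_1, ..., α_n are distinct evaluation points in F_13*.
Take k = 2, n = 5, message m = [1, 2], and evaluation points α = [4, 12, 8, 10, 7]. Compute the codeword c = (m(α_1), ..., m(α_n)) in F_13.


c = [9, 12, 4, 8, 2]

Message polynomial: m(x) = 1 + 2·x (mod 13).
For each evaluation point α_i, compute m(α_i) mod 13:
  α_1 = 4: Horner steps 2 → 9, so m(4) = 9.
  α_2 = 12: Horner steps 2 → 12, so m(12) = 12.
  α_3 = 8: Horner steps 2 → 4, so m(8) = 4.
  α_4 = 10: Horner steps 2 → 8, so m(10) = 8.
  α_5 = 7: Horner steps 2 → 2, so m(7) = 2.
Codeword c = [9, 12, 4, 8, 2] ∈ F_13^5.


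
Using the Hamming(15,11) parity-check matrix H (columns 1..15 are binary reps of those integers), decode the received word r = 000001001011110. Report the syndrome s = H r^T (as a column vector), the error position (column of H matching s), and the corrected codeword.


s = (1, 0, 1, 1)^T, error position = 11, corrected codeword c = 000001001001110

Compute s = H r^T mod 2 one row at a time:
  s_1 = 0 + 1 + 0 + 1 + 1 + 1 + 1 + 0 = 5 ≡ 1 (mod 2).
  s_2 = 0 + 0 + 1 + 0 + 1 + 1 + 1 + 0 = 4 ≡ 0 (mod 2).
  s_3 = 0 + 0 + 1 + 0 + 0 + 1 + 1 + 0 = 3 ≡ 1 (mod 2).
  s_4 = 0 + 0 + 0 + 0 + 1 + 1 + 1 + 0 = 3 ≡ 1 (mod 2).
s = (1, 0, 1, 1)^T — this equals column 11 of H (binary 1011), so error is at position 11.
Correct: flip bit 11 of r = 000001001011110 to get c = 000001001001110.


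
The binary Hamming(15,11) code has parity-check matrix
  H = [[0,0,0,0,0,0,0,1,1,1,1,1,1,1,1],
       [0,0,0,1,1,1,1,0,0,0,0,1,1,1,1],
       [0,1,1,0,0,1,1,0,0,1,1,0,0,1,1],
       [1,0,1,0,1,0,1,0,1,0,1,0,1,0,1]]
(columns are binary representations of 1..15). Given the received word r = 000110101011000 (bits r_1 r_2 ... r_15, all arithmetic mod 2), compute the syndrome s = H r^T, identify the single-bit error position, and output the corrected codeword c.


s = (1, 0, 0, 0)^T, error position = 8, corrected codeword c = 000110111011000

Compute s = H r^T mod 2 one row at a time:
  s_1 = 0 + 1 + 0 + 1 + 1 + 0 + 0 + 0 = 3 ≡ 1 (mod 2).
  s_2 = 1 + 1 + 0 + 1 + 1 + 0 + 0 + 0 = 4 ≡ 0 (mod 2).
  s_3 = 0 + 0 + 0 + 1 + 0 + 1 + 0 + 0 = 2 ≡ 0 (mod 2).
  s_4 = 0 + 0 + 1 + 1 + 1 + 1 + 0 + 0 = 4 ≡ 0 (mod 2).
s = (1, 0, 0, 0)^T — this equals column 8 of H (binary 1000), so error is at position 8.
Correct: flip bit 8 of r = 000110101011000 to get c = 000110111011000.


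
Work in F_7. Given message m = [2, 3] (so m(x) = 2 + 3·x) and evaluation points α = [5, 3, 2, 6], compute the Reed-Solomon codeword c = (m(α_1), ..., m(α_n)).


c = [3, 4, 1, 6]

Message polynomial: m(x) = 2 + 3·x (mod 7).
For each evaluation point α_i, compute m(α_i) mod 7:
  α_1 = 5: Horner steps 3 → 3, so m(5) = 3.
  α_2 = 3: Horner steps 3 → 4, so m(3) = 4.
  α_3 = 2: Horner steps 3 → 1, so m(2) = 1.
  α_4 = 6: Horner steps 3 → 6, so m(6) = 6.
Codeword c = [3, 4, 1, 6] ∈ F_7^4.


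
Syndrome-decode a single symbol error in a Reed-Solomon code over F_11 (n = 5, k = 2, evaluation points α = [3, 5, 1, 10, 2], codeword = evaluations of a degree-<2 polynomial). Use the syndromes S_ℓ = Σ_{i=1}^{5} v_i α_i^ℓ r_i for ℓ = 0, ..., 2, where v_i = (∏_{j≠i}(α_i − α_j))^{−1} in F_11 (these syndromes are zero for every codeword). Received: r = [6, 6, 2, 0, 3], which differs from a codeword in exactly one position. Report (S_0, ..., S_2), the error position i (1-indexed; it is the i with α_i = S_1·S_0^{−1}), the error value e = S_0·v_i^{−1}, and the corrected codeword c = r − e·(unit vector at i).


S = (4, 1, 3), error at position 1, error magnitude e = 2, c = [4, 6, 2, 0, 3].

Step 1: column multipliers v_i = (∏_{j≠i}(α_i − α_j))^{−1} mod 11.
  i = 1 (α = 3): (3−5)(3−1)(3−10)(3−2) = (−2)·2·(−7)·1 = 28 ≡ 6, so v_1 = 6^{−1} = 2 (mod 11).
  i = 2 (α = 5): (5−3)(5−1)(5−10)(5−2) = 2·4·(−5)·3 = −120 ≡ 1, so v_2 = 1^{−1} = 1 (mod 11).
  i = 3 (α = 1): (1−3)(1−5)(1−10)(1−2) = (−2)·(−4)·(−9)·(−1) = 72 ≡ 6, so v_3 = 6^{−1} = 2 (mod 11).
  i = 4 (α = 10): (10−3)(10−5)(10−1)(10−2) = 7·5·9·8 = 2520 ≡ 1, so v_4 = 1^{−1} = 1 (mod 11).
  i = 5 (α = 2): (2−3)(2−5)(2−1)(2−10) = (−1)·(−3)·1·(−8) = −24 ≡ 9, so v_5 = 9^{−1} = 5 (mod 11).
  v = [2, 1, 2, 1, 5].
Step 2: syndromes of r = [6, 6, 2, 0, 3] (all sums mod 11).
  S_0 = Σ v_i r_i = 2·6 + 1·6 + 2·2 + 1·0 + 5·3 = 37 ≡ 4.
  S_1 = Σ v_i α_i r_i = 2·3·6 + 1·5·6 + 2·1·2 + 1·10·0 + 5·2·3 = 100 ≡ 1.
  α_i^2 mod 11 = [9, 3, 1, 1, 4].
  S_2 = Σ v_i α_i^2 r_i = 2·9·6 + 1·3·6 + 2·1·2 + 1·1·0 + 5·4·3 = 190 ≡ 3.
  S = (4, 1, 3) ≠ 0, so r is not a codeword (an error is present).
Step 3: locate the error. For a single error e at position i, S_ℓ = v_i·e·α_i^ℓ, so α_err = S_1/S_0.
  S_0^{−1} = 4^{−1} = 3 (mod 11), so α_err = 1·3 = 3 ≡ 3 = α_1. Error position i = 1.
  Consistency check: S_2/S_1 = 3·1 = 3 ≡ 3 = α_err ✓ (single-error assumption holds).
Step 4: error magnitude e = S_0/v_1 = S_0·∏_{j≠1}(α_1 − α_j) = 4·6 = 24 ≡ 2 (mod 11).
Step 5: correct position 1: c_1 = r_1 − e = 6 − 2 ≡ 4 (mod 11). Hence c = [4, 6, 2, 0, 3].
  Check: interpolating c through the α_i gives m(x) = 1 + 1·x (degree < 2) with m(α_i) = c_i for every i, so c is indeed a codeword.


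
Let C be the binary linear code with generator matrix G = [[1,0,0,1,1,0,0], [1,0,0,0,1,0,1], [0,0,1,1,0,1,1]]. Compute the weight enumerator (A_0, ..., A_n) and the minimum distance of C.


Weight distribution: A_0 = 1, A_2 = 2, A_3 = 2, A_4 = 1, A_5 = 2. Minimum distance d = 2.

Enumerate all 2^3 = 8 messages m ∈ F_2^3.
For each, compute codeword c = mG in F_2^7, then tally its weight.
  m = 000 → c = 0000000, weight = 0.
  m = 100 → c = 1001100, weight = 3.
  m = 010 → c = 1000101, weight = 3.
  m = 110 → c = 0001001, weight = 2.
  m = 001 → c = 0011011, weight = 4.
  m = 101 → c = 1010111, weight = 5.
  m = 011 → c = 1011110, weight = 5.
  m = 111 → c = 0010010, weight = 2.
Tally weights:
  weight 0: 1 codewords.
  weight 2: 2 codewords.
  weight 3: 2 codewords.
  weight 4: 1 codewords.
  weight 5: 2 codewords.
Minimum distance d = smallest w > 0 with A_w > 0 = 2.
Sanity: Σ A_w = 8 = 2^3 = 8 ✓.


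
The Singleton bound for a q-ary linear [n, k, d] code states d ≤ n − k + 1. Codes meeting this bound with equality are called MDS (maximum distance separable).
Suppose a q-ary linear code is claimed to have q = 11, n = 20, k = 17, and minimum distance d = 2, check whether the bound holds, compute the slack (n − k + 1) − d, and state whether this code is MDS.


Singleton RHS = n − k + 1 = 4, slack = 2, bound satisfied, not MDS.

Singleton bound: d ≤ n − k + 1.
Here n = 20, k = 17, so n − k + 1 = 4.
Given d = 2, check d ≤ 4: YES.
Slack = (n − k + 1) − d = 2.
The code is NOT MDS (slack = 2 > 0).
Description: the claimed parameters are [20, 17, 2]_11; such a code would be non-MDS.


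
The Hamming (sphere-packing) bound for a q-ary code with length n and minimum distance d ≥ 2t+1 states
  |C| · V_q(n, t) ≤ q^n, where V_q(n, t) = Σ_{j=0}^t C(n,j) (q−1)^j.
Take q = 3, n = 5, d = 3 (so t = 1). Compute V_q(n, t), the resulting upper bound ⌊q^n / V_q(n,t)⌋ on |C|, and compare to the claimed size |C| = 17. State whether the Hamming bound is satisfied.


V_q(n, t) = 11, q^n = 243, Hamming bound = 22, |C| = 17 ≤ bound (satisfied).

Step 1: Compute V_q(n, t) = Σ_{j=0}^1 C(n, j) (q−1)^j.
  j = 0: C(5,0)·(2)^0 = 1·1 = 1.
  j = 1: C(5,1)·(2)^1 = 5·2 = 10.
  V_q(n, t) = 1 + 10 = 11.
Step 2: q^n = 3^5 = 243.
Step 3: Hamming bound ⌊q^n / V_q(n,t)⌋ = ⌊243/11⌋ = 22.
Step 4: Compare |C| = 17 to 22: satisfied.
The claimed |C| lies below the Hamming bound.


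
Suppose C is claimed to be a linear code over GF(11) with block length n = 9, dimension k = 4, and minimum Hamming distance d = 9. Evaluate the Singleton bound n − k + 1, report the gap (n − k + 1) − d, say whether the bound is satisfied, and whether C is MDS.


Singleton RHS = n − k + 1 = 6, slack = -3, bound violated (no such code; not MDS).

Singleton bound: d ≤ n − k + 1.
Here n = 9, k = 4, so n − k + 1 = 6.
Given d = 9, check d ≤ 6: NO.
Slack = (n − k + 1) − d = -3.
The slack is negative: d = 9 exceeds n − k + 1 = 6 by 3, so the Singleton bound is violated and no linear [9, 4, 9]_11 code can exist. In particular it is not MDS (MDS requires d = n − k + 1 exactly).
Description: the claimed parameters are [9, 4, 9]_11; such a code would be impossible (violates the Singleton bound).


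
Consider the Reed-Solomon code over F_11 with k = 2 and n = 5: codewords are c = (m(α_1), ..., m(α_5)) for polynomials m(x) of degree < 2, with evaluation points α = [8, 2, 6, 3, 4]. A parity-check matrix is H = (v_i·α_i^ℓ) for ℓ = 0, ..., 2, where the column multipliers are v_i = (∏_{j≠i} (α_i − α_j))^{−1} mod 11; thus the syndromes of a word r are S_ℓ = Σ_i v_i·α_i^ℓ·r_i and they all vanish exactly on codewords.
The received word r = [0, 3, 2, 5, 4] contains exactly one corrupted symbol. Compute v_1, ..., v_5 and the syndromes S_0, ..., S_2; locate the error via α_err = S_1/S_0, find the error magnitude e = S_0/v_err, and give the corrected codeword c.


S = (2, 4, 8), error at position 2, error magnitude e = 8, c = [0, 6, 2, 5, 4].

Step 1: column multipliers v_i = (∏_{j≠i}(α_i − α_j))^{−1} mod 11.
  i = 1 (α = 8): (8−2)(8−6)(8−3)(8−4) = 6·2·5·4 = 240 ≡ 9, so v_1 = 9^{−1} = 5 (mod 11).
  i = 2 (α = 2): (2−8)(2−6)(2−3)(2−4) = (−6)·(−4)·(−1)·(−2) = 48 ≡ 4, so v_2 = 4^{−1} = 3 (mod 11).
  i = 3 (α = 6): (6−8)(6−2)(6−3)(6−4) = (−2)·4·3·2 = −48 ≡ 7, so v_3 = 7^{−1} = 8 (mod 11).
  i = 4 (α = 3): (3−8)(3−2)(3−6)(3−4) = (−5)·1·(−3)·(−1) = −15 ≡ 7, so v_4 = 7^{−1} = 8 (mod 11).
  i = 5 (α = 4): (4−8)(4−2)(4−6)(4−3) = (−4)·2·(−2)·1 = 16 ≡ 5, so v_5 = 5^{−1} = 9 (mod 11).
  v = [5, 3, 8, 8, 9].
Step 2: syndromes of r = [0, 3, 2, 5, 4] (all sums mod 11).
  S_0 = Σ v_i r_i = 5·0 + 3·3 + 8·2 + 8·5 + 9·4 = 101 ≡ 2.
  S_1 = Σ v_i α_i r_i = 5·8·0 + 3·2·3 + 8·6·2 + 8·3·5 + 9·4·4 = 378 ≡ 4.
  α_i^2 mod 11 = [9, 4, 3, 9, 5].
  S_2 = Σ v_i α_i^2 r_i = 5·9·0 + 3·4·3 + 8·3·2 + 8·9·5 + 9·5·4 = 624 ≡ 8.
  S = (2, 4, 8) ≠ 0, so r is not a codeword (an error is present).
Step 3: locate the error. For a single error e at position i, S_ℓ = v_i·e·α_i^ℓ, so α_err = S_1/S_0.
  S_0^{−1} = 2^{−1} = 6 (mod 11), so α_err = 4·6 = 24 ≡ 2 = α_2. Error position i = 2.
  Consistency check: S_2/S_1 = 8·3 = 24 ≡ 2 = α_err ✓ (single-error assumption holds).
Step 4: error magnitude e = S_0/v_2 = S_0·∏_{j≠2}(α_2 − α_j) = 2·4 = 8 ≡ 8 (mod 11).
Step 5: correct position 2: c_2 = r_2 − e = 3 − 8 ≡ 6 (mod 11). Hence c = [0, 6, 2, 5, 4].
  Check: interpolating c through the α_i gives m(x) = 8 + 10·x (degree < 2) with m(α_i) = c_i for every i, so c is indeed a codeword.


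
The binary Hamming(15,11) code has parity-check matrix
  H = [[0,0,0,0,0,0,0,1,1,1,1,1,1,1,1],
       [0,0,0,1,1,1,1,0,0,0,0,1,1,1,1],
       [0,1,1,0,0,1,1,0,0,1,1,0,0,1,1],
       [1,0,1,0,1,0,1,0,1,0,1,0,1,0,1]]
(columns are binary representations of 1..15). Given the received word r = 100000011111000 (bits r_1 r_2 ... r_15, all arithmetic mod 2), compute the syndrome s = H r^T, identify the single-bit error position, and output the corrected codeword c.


s = (1, 1, 0, 1)^T, error position = 13, corrected codeword c = 100000011111100

Compute s = H r^T mod 2 one row at a time:
  s_1 = 1 + 1 + 1 + 1 + 1 + 0 + 0 + 0 = 5 ≡ 1 (mod 2).
  s_2 = 0 + 0 + 0 + 0 + 1 + 0 + 0 + 0 = 1 ≡ 1 (mod 2).
  s_3 = 0 + 0 + 0 + 0 + 1 + 1 + 0 + 0 = 2 ≡ 0 (mod 2).
  s_4 = 1 + 0 + 0 + 0 + 1 + 1 + 0 + 0 = 3 ≡ 1 (mod 2).
s = (1, 1, 0, 1)^T — this equals column 13 of H (binary 1101), so error is at position 13.
Correct: flip bit 13 of r = 100000011111000 to get c = 100000011111100.


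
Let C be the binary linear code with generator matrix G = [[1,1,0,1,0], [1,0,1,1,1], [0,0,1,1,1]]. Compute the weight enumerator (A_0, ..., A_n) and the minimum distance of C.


Weight distribution: A_0 = 1, A_1 = 1, A_2 = 1, A_3 = 3, A_4 = 2. Minimum distance d = 1.

Enumerate all 2^3 = 8 messages m ∈ F_2^3.
For each, compute codeword c = mG in F_2^5, then tally its weight.
  m = 000 → c = 00000, weight = 0.
  m = 100 → c = 11010, weight = 3.
  m = 010 → c = 10111, weight = 4.
  m = 110 → c = 01101, weight = 3.
  m = 001 → c = 00111, weight = 3.
  m = 101 → c = 11101, weight = 4.
  m = 011 → c = 10000, weight = 1.
  m = 111 → c = 01010, weight = 2.
Tally weights:
  weight 0: 1 codewords.
  weight 1: 1 codewords.
  weight 2: 1 codewords.
  weight 3: 3 codewords.
  weight 4: 2 codewords.
Minimum distance d = smallest w > 0 with A_w > 0 = 1.
Sanity: Σ A_w = 8 = 2^3 = 8 ✓.


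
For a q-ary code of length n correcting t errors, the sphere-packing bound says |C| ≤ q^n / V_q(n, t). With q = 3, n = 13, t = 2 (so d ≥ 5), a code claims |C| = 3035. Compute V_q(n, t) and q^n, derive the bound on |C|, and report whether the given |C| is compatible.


V_q(n, t) = 339, q^n = 1594323, Hamming bound = 4703, |C| = 3035 ≤ bound (satisfied).

Step 1: Compute V_q(n, t) = Σ_{j=0}^2 C(n, j) (q−1)^j.
  j = 0: C(13,0)·(2)^0 = 1·1 = 1.
  j = 1: C(13,1)·(2)^1 = 13·2 = 26.
  j = 2: C(13,2)·(2)^2 = 78·4 = 312.
  V_q(n, t) = 1 + 26 + 312 = 339.
Step 2: q^n = 3^13 = 1594323.
Step 3: Hamming bound ⌊q^n / V_q(n,t)⌋ = ⌊1594323/339⌋ = 4703.
Step 4: Compare |C| = 3035 to 4703: satisfied.
The claimed |C| lies below the Hamming bound.


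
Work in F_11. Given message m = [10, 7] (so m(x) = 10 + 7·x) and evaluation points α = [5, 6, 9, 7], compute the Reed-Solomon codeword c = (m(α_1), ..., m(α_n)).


c = [1, 8, 7, 4]

Message polynomial: m(x) = 10 + 7·x (mod 11).
For each evaluation point α_i, compute m(α_i) mod 11:
  α_1 = 5: Horner steps 7 → 1, so m(5) = 1.
  α_2 = 6: Horner steps 7 → 8, so m(6) = 8.
  α_3 = 9: Horner steps 7 → 7, so m(9) = 7.
  α_4 = 7: Horner steps 7 → 4, so m(7) = 4.
Codeword c = [1, 8, 7, 4] ∈ F_11^4.


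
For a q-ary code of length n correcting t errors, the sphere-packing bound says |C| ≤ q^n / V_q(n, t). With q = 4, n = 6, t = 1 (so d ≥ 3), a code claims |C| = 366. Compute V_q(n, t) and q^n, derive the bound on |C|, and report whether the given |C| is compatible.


V_q(n, t) = 19, q^n = 4096, Hamming bound = 215, |C| = 366 > bound (violated).

Step 1: Compute V_q(n, t) = Σ_{j=0}^1 C(n, j) (q−1)^j.
  j = 0: C(6,0)·(3)^0 = 1·1 = 1.
  j = 1: C(6,1)·(3)^1 = 6·3 = 18.
  V_q(n, t) = 1 + 18 = 19.
Step 2: q^n = 4^6 = 4096.
Step 3: Hamming bound ⌊q^n / V_q(n,t)⌋ = ⌊4096/19⌋ = 215.
Step 4: Compare |C| = 366 to 215: violated.
The claimed |C| lies above the Hamming bound, so no 4-ary code of length 6 with d ≥ 3 can have 366 codewords.


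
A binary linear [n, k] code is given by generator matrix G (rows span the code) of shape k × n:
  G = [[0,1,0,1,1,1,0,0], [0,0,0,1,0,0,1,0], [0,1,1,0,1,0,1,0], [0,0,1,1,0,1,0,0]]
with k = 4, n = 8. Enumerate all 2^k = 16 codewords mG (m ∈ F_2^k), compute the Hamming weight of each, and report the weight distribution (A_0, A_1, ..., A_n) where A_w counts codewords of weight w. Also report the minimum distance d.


Weight distribution: A_0 = 1, A_1 = 2, A_2 = 2, A_3 = 4, A_4 = 5, A_5 = 2. Minimum distance d = 1.

Enumerate all 2^4 = 16 messages m ∈ F_2^4.
For each, compute codeword c = mG in F_2^8, then tally its weight.
  m = 0000 → c = 00000000, weight = 0.
  m = 1000 → c = 01011100, weight = 4.
  m = 0100 → c = 00010010, weight = 2.
  m = 1100 → c = 01001110, weight = 4.
  m = 0010 → c = 01101010, weight = 4.
  m = 1010 → c = 00110110, weight = 4.
  m = 0110 → c = 01111000, weight = 4.
  m = 1110 → c = 00100100, weight = 2.
  m = 0001 → c = 00110100, weight = 3.
  m = 1001 → c = 01101000, weight = 3.
  m = 0101 → c = 00100110, weight = 3.
  m = 1101 → c = 01111010, weight = 5.
  m = 0011 → c = 01011110, weight = 5.
  m = 1011 → c = 00000010, weight = 1.
  m = 0111 → c = 01001100, weight = 3.
  m = 1111 → c = 00010000, weight = 1.
Tally weights:
  weight 0: 1 codewords.
  weight 1: 2 codewords.
  weight 2: 2 codewords.
  weight 3: 4 codewords.
  weight 4: 5 codewords.
  weight 5: 2 codewords.
Minimum distance d = smallest w > 0 with A_w > 0 = 1.
Sanity: Σ A_w = 16 = 2^4 = 16 ✓.


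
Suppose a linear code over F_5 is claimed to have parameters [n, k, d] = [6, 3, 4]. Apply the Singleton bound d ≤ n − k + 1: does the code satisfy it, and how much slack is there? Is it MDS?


Singleton RHS = n − k + 1 = 4, slack = 0, bound satisfied, MDS.

Singleton bound: d ≤ n − k + 1.
Here n = 6, k = 3, so n − k + 1 = 4.
Given d = 4, check d ≤ 4: YES.
Slack = (n − k + 1) − d = 0.
The code is MDS (slack = 0).
Description: the claimed parameters are [6, 3, 4]_5; such a code would be MDS (meets Singleton bound).


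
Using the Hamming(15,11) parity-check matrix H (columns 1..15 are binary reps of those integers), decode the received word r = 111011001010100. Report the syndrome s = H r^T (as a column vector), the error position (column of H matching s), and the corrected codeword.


s = (1, 1, 0, 0)^T, error position = 12, corrected codeword c = 111011001011100

Compute s = H r^T mod 2 one row at a time:
  s_1 = 0 + 1 + 0 + 1 + 0 + 1 + 0 + 0 = 3 ≡ 1 (mod 2).
  s_2 = 0 + 1 + 1 + 0 + 0 + 1 + 0 + 0 = 3 ≡ 1 (mod 2).
  s_3 = 1 + 1 + 1 + 0 + 0 + 1 + 0 + 0 = 4 ≡ 0 (mod 2).
  s_4 = 1 + 1 + 1 + 0 + 1 + 1 + 1 + 0 = 6 ≡ 0 (mod 2).
s = (1, 1, 0, 0)^T — this equals column 12 of H (binary 1100), so error is at position 12.
Correct: flip bit 12 of r = 111011001010100 to get c = 111011001011100.


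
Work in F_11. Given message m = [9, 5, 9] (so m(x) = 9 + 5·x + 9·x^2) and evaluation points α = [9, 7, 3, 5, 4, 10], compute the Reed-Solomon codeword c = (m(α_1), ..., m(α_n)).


c = [2, 1, 6, 6, 8, 2]

Message polynomial: m(x) = 9 + 5·x + 9·x^2 (mod 11).
For each evaluation point α_i, compute m(α_i) mod 11:
  α_1 = 9: Horner steps 9 → 9 → 2, so m(9) = 2.
  α_2 = 7: Horner steps 9 → 2 → 1, so m(7) = 1.
  α_3 = 3: Horner steps 9 → 10 → 6, so m(3) = 6.
  α_4 = 5: Horner steps 9 → 6 → 6, so m(5) = 6.
  α_5 = 4: Horner steps 9 → 8 → 8, so m(4) = 8.
  α_6 = 10: Horner steps 9 → 7 → 2, so m(10) = 2.
Codeword c = [2, 1, 6, 6, 8, 2] ∈ F_11^6.


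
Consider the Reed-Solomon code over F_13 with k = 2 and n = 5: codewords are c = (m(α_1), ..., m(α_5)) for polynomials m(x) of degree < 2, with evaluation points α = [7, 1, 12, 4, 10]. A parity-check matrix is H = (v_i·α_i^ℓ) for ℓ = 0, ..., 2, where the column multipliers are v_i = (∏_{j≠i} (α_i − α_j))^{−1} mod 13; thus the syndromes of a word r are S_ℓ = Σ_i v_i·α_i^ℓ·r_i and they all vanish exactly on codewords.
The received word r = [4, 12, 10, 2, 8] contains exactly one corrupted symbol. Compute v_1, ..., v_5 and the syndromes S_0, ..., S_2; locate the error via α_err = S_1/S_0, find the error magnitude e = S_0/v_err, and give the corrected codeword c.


S = (9, 11, 12), error at position 1, error magnitude e = 12, c = [5, 12, 10, 2, 8].

Step 1: column multipliers v_i = (∏_{j≠i}(α_i − α_j))^{−1} mod 13.
  i = 1 (α = 7): (7−1)(7−12)(7−4)(7−10) = 6·(−5)·3·(−3) = 270 ≡ 10, so v_1 = 10^{−1} = 4 (mod 13).
  i = 2 (α = 1): (1−7)(1−12)(1−4)(1−10) = (−6)·(−11)·(−3)·(−9) = 1782 ≡ 1, so v_2 = 1^{−1} = 1 (mod 13).
  i = 3 (α = 12): (12−7)(12−1)(12−4)(12−10) = 5·11·8·2 = 880 ≡ 9, so v_3 = 9^{−1} = 3 (mod 13).
  i = 4 (α = 4): (4−7)(4−1)(4−12)(4−10) = (−3)·3·(−8)·(−6) = −432 ≡ 10, so v_4 = 10^{−1} = 4 (mod 13).
  i = 5 (α = 10): (10−7)(10−1)(10−12)(10−4) = 3·9·(−2)·6 = −324 ≡ 1, so v_5 = 1^{−1} = 1 (mod 13).
  v = [4, 1, 3, 4, 1].
Step 2: syndromes of r = [4, 12, 10, 2, 8] (all sums mod 13).
  S_0 = Σ v_i r_i = 4·4 + 1·12 + 3·10 + 4·2 + 1·8 = 74 ≡ 9.
  S_1 = Σ v_i α_i r_i = 4·7·4 + 1·1·12 + 3·12·10 + 4·4·2 + 1·10·8 = 596 ≡ 11.
  α_i^2 mod 13 = [10, 1, 1, 3, 9].
  S_2 = Σ v_i α_i^2 r_i = 4·10·4 + 1·1·12 + 3·1·10 + 4·3·2 + 1·9·8 = 298 ≡ 12.
  S = (9, 11, 12) ≠ 0, so r is not a codeword (an error is present).
Step 3: locate the error. For a single error e at position i, S_ℓ = v_i·e·α_i^ℓ, so α_err = S_1/S_0.
  S_0^{−1} = 9^{−1} = 3 (mod 13), so α_err = 11·3 = 33 ≡ 7 = α_1. Error position i = 1.
  Consistency check: S_2/S_1 = 12·6 = 72 ≡ 7 = α_err ✓ (single-error assumption holds).
Step 4: error magnitude e = S_0/v_1 = S_0·∏_{j≠1}(α_1 − α_j) = 9·10 = 90 ≡ 12 (mod 13).
Step 5: correct position 1: c_1 = r_1 − e = 4 − 12 ≡ 5 (mod 13). Hence c = [5, 12, 10, 2, 8].
  Check: interpolating c through the α_i gives m(x) = 11 + 1·x (degree < 2) with m(α_i) = c_i for every i, so c is indeed a codeword.


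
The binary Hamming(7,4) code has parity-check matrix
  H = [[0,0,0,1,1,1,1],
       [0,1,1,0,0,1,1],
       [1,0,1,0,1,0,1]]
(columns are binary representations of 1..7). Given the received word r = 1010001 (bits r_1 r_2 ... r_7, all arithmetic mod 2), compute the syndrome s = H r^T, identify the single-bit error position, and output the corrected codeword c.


s = (1, 0, 1)^T, error position = 5, corrected codeword c = 1010101

Compute s = H r^T mod 2 one row at a time:
  s_1 = 0 + 0 + 0 + 1 = 1 ≡ 1 (mod 2).
  s_2 = 0 + 1 + 0 + 1 = 2 ≡ 0 (mod 2).
  s_3 = 1 + 1 + 0 + 1 = 3 ≡ 1 (mod 2).
s = (1, 0, 1)^T — this equals column 5 of H (binary 101), so error is at position 5.
Correct: flip bit 5 of r = 1010001 to get c = 1010101.


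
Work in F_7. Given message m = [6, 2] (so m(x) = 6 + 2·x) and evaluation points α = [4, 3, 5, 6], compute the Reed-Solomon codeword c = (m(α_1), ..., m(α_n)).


c = [0, 5, 2, 4]

Message polynomial: m(x) = 6 + 2·x (mod 7).
For each evaluation point α_i, compute m(α_i) mod 7:
  α_1 = 4: Horner steps 2 → 0, so m(4) = 0.
  α_2 = 3: Horner steps 2 → 5, so m(3) = 5.
  α_3 = 5: Horner steps 2 → 2, so m(5) = 2.
  α_4 = 6: Horner steps 2 → 4, so m(6) = 4.
Codeword c = [0, 5, 2, 4] ∈ F_7^4.


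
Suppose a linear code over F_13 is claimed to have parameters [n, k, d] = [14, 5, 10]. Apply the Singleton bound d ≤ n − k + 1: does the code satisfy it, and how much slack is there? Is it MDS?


Singleton RHS = n − k + 1 = 10, slack = 0, bound satisfied, MDS.

Singleton bound: d ≤ n − k + 1.
Here n = 14, k = 5, so n − k + 1 = 10.
Given d = 10, check d ≤ 10: YES.
Slack = (n − k + 1) − d = 0.
The code is MDS (slack = 0).
Description: the claimed parameters are [14, 5, 10]_13; such a code would be MDS (meets Singleton bound).


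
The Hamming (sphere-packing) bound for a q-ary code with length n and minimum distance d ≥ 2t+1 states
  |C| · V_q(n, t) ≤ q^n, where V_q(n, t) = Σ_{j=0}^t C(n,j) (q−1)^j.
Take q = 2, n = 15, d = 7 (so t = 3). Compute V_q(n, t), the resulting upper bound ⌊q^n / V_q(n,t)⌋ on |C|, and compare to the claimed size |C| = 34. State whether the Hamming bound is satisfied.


V_q(n, t) = 576, q^n = 32768, Hamming bound = 56, |C| = 34 ≤ bound (satisfied).

Step 1: Compute V_q(n, t) = Σ_{j=0}^3 C(n, j) (q−1)^j.
  j = 0: C(15,0)·(1)^0 = 1·1 = 1.
  j = 1: C(15,1)·(1)^1 = 15·1 = 15.
  j = 2: C(15,2)·(1)^2 = 105·1 = 105.
  j = 3: C(15,3)·(1)^3 = 455·1 = 455.
  V_q(n, t) = 1 + 15 + 105 + 455 = 576.
Step 2: q^n = 2^15 = 32768.
Step 3: Hamming bound ⌊q^n / V_q(n,t)⌋ = ⌊32768/576⌋ = 56.
Step 4: Compare |C| = 34 to 56: satisfied.
The claimed |C| lies below the Hamming bound.


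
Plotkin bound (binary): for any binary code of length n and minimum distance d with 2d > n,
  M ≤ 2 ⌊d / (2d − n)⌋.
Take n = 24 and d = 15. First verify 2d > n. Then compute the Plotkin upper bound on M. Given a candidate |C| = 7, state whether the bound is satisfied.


Plotkin bound M ≤ 4; given |C| = 7 > bound (violated).

Check applicability: 2d = 30, n = 24.
2d − n = 6 > 0, so Plotkin applies.
Compute d/(2d−n) = 15/6 ≈ 2.5000.
⌊d/(2d−n)⌋ = 2.
Plotkin bound: M ≤ 2·2 = 4.
Given |C| = 7, check: VIOLATED.
This |C| is above the Plotkin bound, so no binary code with n = 24, d = 15 and 7 codewords exists.


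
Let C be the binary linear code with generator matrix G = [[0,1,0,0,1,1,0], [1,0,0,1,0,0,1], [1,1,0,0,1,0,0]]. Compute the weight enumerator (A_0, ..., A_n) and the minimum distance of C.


Weight distribution: A_0 = 1, A_2 = 1, A_3 = 4, A_4 = 1, A_6 = 1. Minimum distance d = 2.

Enumerate all 2^3 = 8 messages m ∈ F_2^3.
For each, compute codeword c = mG in F_2^7, then tally its weight.
  m = 000 → c = 0000000, weight = 0.
  m = 100 → c = 0100110, weight = 3.
  m = 010 → c = 1001001, weight = 3.
  m = 110 → c = 1101111, weight = 6.
  m = 001 → c = 1100100, weight = 3.
  m = 101 → c = 1000010, weight = 2.
  m = 011 → c = 0101101, weight = 4.
  m = 111 → c = 0001011, weight = 3.
Tally weights:
  weight 0: 1 codewords.
  weight 2: 1 codewords.
  weight 3: 4 codewords.
  weight 4: 1 codewords.
  weight 6: 1 codewords.
Minimum distance d = smallest w > 0 with A_w > 0 = 2.
Sanity: Σ A_w = 8 = 2^3 = 8 ✓.


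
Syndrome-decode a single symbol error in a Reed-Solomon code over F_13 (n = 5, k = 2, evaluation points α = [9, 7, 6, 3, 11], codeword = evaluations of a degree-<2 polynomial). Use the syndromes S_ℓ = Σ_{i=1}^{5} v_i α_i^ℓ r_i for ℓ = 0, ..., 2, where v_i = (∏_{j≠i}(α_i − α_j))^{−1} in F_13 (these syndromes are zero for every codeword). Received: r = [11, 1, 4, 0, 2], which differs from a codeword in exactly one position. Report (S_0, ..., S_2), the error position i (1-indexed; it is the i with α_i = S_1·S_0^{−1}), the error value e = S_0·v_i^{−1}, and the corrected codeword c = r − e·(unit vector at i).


S = (7, 11, 8), error at position 1, error magnitude e = 3, c = [8, 1, 4, 0, 2].

Step 1: column multipliers v_i = (∏_{j≠i}(α_i − α_j))^{−1} mod 13.
  i = 1 (α = 9): (9−7)(9−6)(9−3)(9−11) = 2·3·6·(−2) = −72 ≡ 6, so v_1 = 6^{−1} = 11 (mod 13).
  i = 2 (α = 7): (7−9)(7−6)(7−3)(7−11) = (−2)·1·4·(−4) = 32 ≡ 6, so v_2 = 6^{−1} = 11 (mod 13).
  i = 3 (α = 6): (6−9)(6−7)(6−3)(6−11) = (−3)·(−1)·3·(−5) = −45 ≡ 7, so v_3 = 7^{−1} = 2 (mod 13).
  i = 4 (α = 3): (3−9)(3−7)(3−6)(3−11) = (−6)·(−4)·(−3)·(−8) = 576 ≡ 4, so v_4 = 4^{−1} = 10 (mod 13).
  i = 5 (α = 11): (11−9)(11−7)(11−6)(11−3) = 2·4·5·8 = 320 ≡ 8, so v_5 = 8^{−1} = 5 (mod 13).
  v = [11, 11, 2, 10, 5].
Step 2: syndromes of r = [11, 1, 4, 0, 2] (all sums mod 13).
  S_0 = Σ v_i r_i = 11·11 + 11·1 + 2·4 + 10·0 + 5·2 = 150 ≡ 7.
  S_1 = Σ v_i α_i r_i = 11·9·11 + 11·7·1 + 2·6·4 + 10·3·0 + 5·11·2 = 1324 ≡ 11.
  α_i^2 mod 13 = [3, 10, 10, 9, 4].
  S_2 = Σ v_i α_i^2 r_i = 11·3·11 + 11·10·1 + 2·10·4 + 10·9·0 + 5·4·2 = 593 ≡ 8.
  S = (7, 11, 8) ≠ 0, so r is not a codeword (an error is present).
Step 3: locate the error. For a single error e at position i, S_ℓ = v_i·e·α_i^ℓ, so α_err = S_1/S_0.
  S_0^{−1} = 7^{−1} = 2 (mod 13), so α_err = 11·2 = 22 ≡ 9 = α_1. Error position i = 1.
  Consistency check: S_2/S_1 = 8·6 = 48 ≡ 9 = α_err ✓ (single-error assumption holds).
Step 4: error magnitude e = S_0/v_1 = S_0·∏_{j≠1}(α_1 − α_j) = 7·6 = 42 ≡ 3 (mod 13).
Step 5: correct position 1: c_1 = r_1 − e = 11 − 3 ≡ 8 (mod 13). Hence c = [8, 1, 4, 0, 2].
  Check: interpolating c through the α_i gives m(x) = 9 + 10·x (degree < 2) with m(α_i) = c_i for every i, so c is indeed a codeword.


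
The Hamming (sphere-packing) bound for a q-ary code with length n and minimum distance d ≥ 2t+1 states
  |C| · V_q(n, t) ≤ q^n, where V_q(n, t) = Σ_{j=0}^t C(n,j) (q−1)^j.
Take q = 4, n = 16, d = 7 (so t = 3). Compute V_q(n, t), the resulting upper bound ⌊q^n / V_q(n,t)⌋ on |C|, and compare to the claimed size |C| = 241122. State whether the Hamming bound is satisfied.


V_q(n, t) = 16249, q^n = 4294967296, Hamming bound = 264321, |C| = 241122 ≤ bound (satisfied).

Step 1: Compute V_q(n, t) = Σ_{j=0}^3 C(n, j) (q−1)^j.
  j = 0: C(16,0)·(3)^0 = 1·1 = 1.
  j = 1: C(16,1)·(3)^1 = 16·3 = 48.
  j = 2: C(16,2)·(3)^2 = 120·9 = 1080.
  j = 3: C(16,3)·(3)^3 = 560·27 = 15120.
  V_q(n, t) = 1 + 48 + 1080 + 15120 = 16249.
Step 2: q^n = 4^16 = 4294967296.
Step 3: Hamming bound ⌊q^n / V_q(n,t)⌋ = ⌊4294967296/16249⌋ = 264321.
Step 4: Compare |C| = 241122 to 264321: satisfied.
The claimed |C| lies below the Hamming bound.


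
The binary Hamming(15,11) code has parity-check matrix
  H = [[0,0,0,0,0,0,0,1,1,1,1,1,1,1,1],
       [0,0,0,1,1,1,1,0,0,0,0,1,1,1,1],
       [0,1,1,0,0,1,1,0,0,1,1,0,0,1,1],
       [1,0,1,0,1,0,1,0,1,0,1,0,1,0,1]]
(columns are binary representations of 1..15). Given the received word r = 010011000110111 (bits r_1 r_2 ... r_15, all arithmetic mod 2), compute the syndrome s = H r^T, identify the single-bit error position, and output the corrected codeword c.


s = (1, 1, 0, 0)^T, error position = 12, corrected codeword c = 010011000111111

Compute s = H r^T mod 2 one row at a time:
  s_1 = 0 + 0 + 1 + 1 + 0 + 1 + 1 + 1 = 5 ≡ 1 (mod 2).
  s_2 = 0 + 1 + 1 + 0 + 0 + 1 + 1 + 1 = 5 ≡ 1 (mod 2).
  s_3 = 1 + 0 + 1 + 0 + 1 + 1 + 1 + 1 = 6 ≡ 0 (mod 2).
  s_4 = 0 + 0 + 1 + 0 + 0 + 1 + 1 + 1 = 4 ≡ 0 (mod 2).
s = (1, 1, 0, 0)^T — this equals column 12 of H (binary 1100), so error is at position 12.
Correct: flip bit 12 of r = 010011000110111 to get c = 010011000111111.


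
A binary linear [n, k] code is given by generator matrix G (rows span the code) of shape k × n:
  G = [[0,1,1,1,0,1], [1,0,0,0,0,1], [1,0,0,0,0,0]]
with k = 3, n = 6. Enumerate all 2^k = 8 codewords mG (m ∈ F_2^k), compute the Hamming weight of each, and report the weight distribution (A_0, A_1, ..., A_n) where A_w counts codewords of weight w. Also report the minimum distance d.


Weight distribution: A_0 = 1, A_1 = 2, A_2 = 1, A_3 = 1, A_4 = 2, A_5 = 1. Minimum distance d = 1.

Enumerate all 2^3 = 8 messages m ∈ F_2^3.
For each, compute codeword c = mG in F_2^6, then tally its weight.
  m = 000 → c = 000000, weight = 0.
  m = 100 → c = 011101, weight = 4.
  m = 010 → c = 100001, weight = 2.
  m = 110 → c = 111100, weight = 4.
  m = 001 → c = 100000, weight = 1.
  m = 101 → c = 111101, weight = 5.
  m = 011 → c = 000001, weight = 1.
  m = 111 → c = 011100, weight = 3.
Tally weights:
  weight 0: 1 codewords.
  weight 1: 2 codewords.
  weight 2: 1 codewords.
  weight 3: 1 codewords.
  weight 4: 2 codewords.
  weight 5: 1 codewords.
Minimum distance d = smallest w > 0 with A_w > 0 = 1.
Sanity: Σ A_w = 8 = 2^3 = 8 ✓.


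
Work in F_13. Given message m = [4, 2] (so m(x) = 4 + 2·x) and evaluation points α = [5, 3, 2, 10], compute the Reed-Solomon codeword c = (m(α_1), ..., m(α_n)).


c = [1, 10, 8, 11]

Message polynomial: m(x) = 4 + 2·x (mod 13).
For each evaluation point α_i, compute m(α_i) mod 13:
  α_1 = 5: Horner steps 2 → 1, so m(5) = 1.
  α_2 = 3: Horner steps 2 → 10, so m(3) = 10.
  α_3 = 2: Horner steps 2 → 8, so m(2) = 8.
  α_4 = 10: Horner steps 2 → 11, so m(10) = 11.
Codeword c = [1, 10, 8, 11] ∈ F_13^4.


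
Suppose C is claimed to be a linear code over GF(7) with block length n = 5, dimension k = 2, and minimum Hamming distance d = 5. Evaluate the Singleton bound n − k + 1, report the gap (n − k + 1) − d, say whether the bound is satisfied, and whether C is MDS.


Singleton RHS = n − k + 1 = 4, slack = -1, bound violated (no such code; not MDS).

Singleton bound: d ≤ n − k + 1.
Here n = 5, k = 2, so n − k + 1 = 4.
Given d = 5, check d ≤ 4: NO.
Slack = (n − k + 1) − d = -1.
The slack is negative: d = 5 exceeds n − k + 1 = 4 by 1, so the Singleton bound is violated and no linear [5, 2, 5]_7 code can exist. In particular it is not MDS (MDS requires d = n − k + 1 exactly).
Description: the claimed parameters are [5, 2, 5]_7; such a code would be impossible (violates the Singleton bound).


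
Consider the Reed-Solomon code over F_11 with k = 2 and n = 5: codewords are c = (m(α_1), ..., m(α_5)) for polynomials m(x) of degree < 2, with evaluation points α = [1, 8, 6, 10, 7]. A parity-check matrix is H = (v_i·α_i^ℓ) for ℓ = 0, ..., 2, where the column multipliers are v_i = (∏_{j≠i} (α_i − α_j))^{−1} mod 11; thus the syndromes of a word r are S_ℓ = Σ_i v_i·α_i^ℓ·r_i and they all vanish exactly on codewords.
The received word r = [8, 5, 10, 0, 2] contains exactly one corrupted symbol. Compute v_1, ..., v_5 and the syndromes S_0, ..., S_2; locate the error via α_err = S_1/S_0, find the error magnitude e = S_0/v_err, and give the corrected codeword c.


S = (10, 10, 10), error at position 1, error magnitude e = 2, c = [6, 5, 10, 0, 2].

Step 1: column multipliers v_i = (∏_{j≠i}(α_i − α_j))^{−1} mod 11.
  i = 1 (α = 1): (1−8)(1−6)(1−10)(1−7) = (−7)·(−5)·(−9)·(−6) = 1890 ≡ 9, so v_1 = 9^{−1} = 5 (mod 11).
  i = 2 (α = 8): (8−1)(8−6)(8−10)(8−7) = 7·2·(−2)·1 = −28 ≡ 5, so v_2 = 5^{−1} = 9 (mod 11).
  i = 3 (α = 6): (6−1)(6−8)(6−10)(6−7) = 5·(−2)·(−4)·(−1) = −40 ≡ 4, so v_3 = 4^{−1} = 3 (mod 11).
  i = 4 (α = 10): (10−1)(10−8)(10−6)(10−7) = 9·2·4·3 = 216 ≡ 7, so v_4 = 7^{−1} = 8 (mod 11).
  i = 5 (α = 7): (7−1)(7−8)(7−6)(7−10) = 6·(−1)·1·(−3) = 18 ≡ 7, so v_5 = 7^{−1} = 8 (mod 11).
  v = [5, 9, 3, 8, 8].
Step 2: syndromes of r = [8, 5, 10, 0, 2] (all sums mod 11).
  S_0 = Σ v_i r_i = 5·8 + 9·5 + 3·10 + 8·0 + 8·2 = 131 ≡ 10.
  S_1 = Σ v_i α_i r_i = 5·1·8 + 9·8·5 + 3·6·10 + 8·10·0 + 8·7·2 = 692 ≡ 10.
  α_i^2 mod 11 = [1, 9, 3, 1, 5].
  S_2 = Σ v_i α_i^2 r_i = 5·1·8 + 9·9·5 + 3·3·10 + 8·1·0 + 8·5·2 = 615 ≡ 10.
  S = (10, 10, 10) ≠ 0, so r is not a codeword (an error is present).
Step 3: locate the error. For a single error e at position i, S_ℓ = v_i·e·α_i^ℓ, so α_err = S_1/S_0.
  S_0^{−1} = 10^{−1} = 10 (mod 11), so α_err = 10·10 = 100 ≡ 1 = α_1. Error position i = 1.
  Consistency check: S_2/S_1 = 10·10 = 100 ≡ 1 = α_err ✓ (single-error assumption holds).
Step 4: error magnitude e = S_0/v_1 = S_0·∏_{j≠1}(α_1 − α_j) = 10·9 = 90 ≡ 2 (mod 11).
Step 5: correct position 1: c_1 = r_1 − e = 8 − 2 ≡ 6 (mod 11). Hence c = [6, 5, 10, 0, 2].
  Check: interpolating c through the α_i gives m(x) = 3 + 3·x (degree < 2) with m(α_i) = c_i for every i, so c is indeed a codeword.
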